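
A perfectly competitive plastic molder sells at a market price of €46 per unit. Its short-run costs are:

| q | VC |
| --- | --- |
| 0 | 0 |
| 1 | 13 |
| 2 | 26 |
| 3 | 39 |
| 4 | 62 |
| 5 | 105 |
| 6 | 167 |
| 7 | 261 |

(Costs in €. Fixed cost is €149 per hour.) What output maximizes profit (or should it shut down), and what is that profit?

Profit at each row (π = 46q − TC): q=0: -149; q=1: -116; q=2: -83; q=3: -50; q=4: -27; q=5: -24; q=6: -40; q=7: -88.
Profit is maximized at q = 5. AVC there is 105/5 = €21 ≤ P, so producing beats shutting down (which would give -€149).

q = 5; profit = -€24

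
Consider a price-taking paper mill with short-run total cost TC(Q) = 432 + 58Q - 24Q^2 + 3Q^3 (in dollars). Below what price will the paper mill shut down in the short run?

The firm shuts down when price falls below the minimum of average variable cost. AVC = VC/Q = 58 - 24Q + 3Q^2.
At the minimum of AVC, MC = AVC. MC = 58 - 48Q + 9Q^2; setting MC = AVC gives 6Q^2 - 24Q = 0, so Q = 4. min AVC = 10.
For P < $10 the firm produces nothing.

$10 per unit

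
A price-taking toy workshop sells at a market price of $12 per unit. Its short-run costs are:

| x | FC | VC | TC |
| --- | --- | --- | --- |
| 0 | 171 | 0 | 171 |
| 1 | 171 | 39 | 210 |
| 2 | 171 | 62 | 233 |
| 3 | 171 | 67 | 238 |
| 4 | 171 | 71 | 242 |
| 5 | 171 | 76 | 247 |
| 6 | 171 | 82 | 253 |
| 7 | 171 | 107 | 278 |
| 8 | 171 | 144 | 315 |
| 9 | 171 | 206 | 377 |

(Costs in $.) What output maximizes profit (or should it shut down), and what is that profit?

Tabulate TR − TC: x=0: -171; x=1: -198; x=2: -209; x=3: -202; x=4: -194; x=5: -187; x=6: -181; x=7: -194; x=8: -219; x=9: -269.
Profit is highest at x = 0. Equivalently, the lowest AVC in the table is 82/6 ≈ $13.67 at x = 6, and P = $12 falls below it — price never covers variable cost, so the firm shuts down and loses only its fixed cost.

x = 0 (shut down); profit = -$171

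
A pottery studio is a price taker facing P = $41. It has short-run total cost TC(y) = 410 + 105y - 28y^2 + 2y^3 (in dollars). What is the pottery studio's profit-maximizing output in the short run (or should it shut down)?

Produce at y = 8

Strip out fixed cost: VC = 105y - 28y^2 + 2y^3. Then AVC = 105 - 28y + 2y^2 and MC = 105 - 56y + 6y^2.
AVC hits its minimum where MC = AVC, at y = 7, giving min AVC = 105 - 28·7 + 2·7^2 = $7.
Since P = $41 ≥ min AVC = $7, price covers variable cost and the firm should produce.
P = MC gives 64 - 56y + 6y^2 = 0, with roots 4/3 and 8. Take the larger (rising MC): y* = 8.
Check: AVC at y = 8 is $9 ≤ P, so revenue covers variable cost.
Profit = P·y − TC = 41·8 − 482 = -$154, a loss, but smaller than the $410 fixed cost the firm would lose by shutting down.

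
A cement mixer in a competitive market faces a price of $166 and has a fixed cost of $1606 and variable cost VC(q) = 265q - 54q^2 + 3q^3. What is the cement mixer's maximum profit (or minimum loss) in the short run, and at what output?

AVC = 265 - 54q + 3q^2 has its minimum $22 at q = 9; price $166 clears that bar, so the firm operates.
With MC = 265 - 108q + 9q^2, P = MC on the upward-sloping part at q* = 11.
TR = 166·11 = 1826. TC = 1606 + 374 = 1980. Profit = 1826 − 1980 = -$154.
Shutting down would mean losing the fixed cost of $1606, so operating at a loss of $154 is better by $1452.

Profit = -$154 at q = 11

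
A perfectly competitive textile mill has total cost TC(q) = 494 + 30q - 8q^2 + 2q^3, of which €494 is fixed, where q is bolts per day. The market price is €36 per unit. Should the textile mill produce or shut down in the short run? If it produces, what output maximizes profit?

From TC, MC = TC'(q) = 30 - 16q + 6q^2 and AVC = VC/q = 30 - 8q + 2q^2.
The AVC parabola has its vertex at q = 8/4 = 2, where AVC = 30 - 8·2 + 2·2^2 = €22.
Because €36 ≥ €22, revenue can cover variable cost; the firm operates.
Solving P = MC: -6 - 16q + 6q^2 = 0 ⇒ q = -1/3 or 3. On the upward-sloping branch, q* = 3.
Check: AVC at q = 3 is €24 ≤ P, so revenue covers variable cost.
Profit = P·q − TC = 36·3 − 566 = -€458, a loss, but smaller than the €494 fixed cost the firm would lose by shutting down.

Produce at q = 3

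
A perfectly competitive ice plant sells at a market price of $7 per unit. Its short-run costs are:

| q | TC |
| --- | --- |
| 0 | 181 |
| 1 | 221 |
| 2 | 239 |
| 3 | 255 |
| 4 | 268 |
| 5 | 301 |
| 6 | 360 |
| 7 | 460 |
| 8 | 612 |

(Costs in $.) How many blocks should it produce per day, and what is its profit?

Compute π = P·q − TC at each output: q=0: -181; q=1: -214; q=2: -225; q=3: -234; q=4: -240; q=5: -266; q=6: -318; q=7: -411; q=8: -556.
Profit is highest at q = 0. Equivalently, the lowest AVC in the table is 87/4 ≈ $21.75 at q = 4, and P = $7 falls below it — price never covers variable cost, so the firm shuts down and loses only its fixed cost.

q = 0 (shut down); profit = -$181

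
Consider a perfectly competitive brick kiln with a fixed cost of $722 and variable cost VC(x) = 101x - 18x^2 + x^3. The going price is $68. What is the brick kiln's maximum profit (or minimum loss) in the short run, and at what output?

AVC = 101 - 18x + x^2; min AVC = $20 at x = 9. Since P = $68 ≥ min AVC, the firm produces.
MC = 101 - 36x + 3x^2. Setting P = MC and taking the root on the rising branch gives x* = 11.
TR = 68·11 = 748. TC = 722 + 264 = 986. Profit = 748 − 986 = -$238.
By producing, the firm covers all variable cost plus $484 of fixed cost; shutting down would lose the full $722.

Profit = -$238 at x = 11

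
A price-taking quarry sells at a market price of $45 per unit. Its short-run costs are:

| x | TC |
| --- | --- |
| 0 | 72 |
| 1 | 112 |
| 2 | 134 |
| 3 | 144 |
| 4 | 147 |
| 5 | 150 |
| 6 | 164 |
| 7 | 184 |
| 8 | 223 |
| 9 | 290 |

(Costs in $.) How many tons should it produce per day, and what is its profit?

x = 8; profit = $137

Compute π = P·x − TC at each output: x=0: -72; x=1: -67; x=2: -44; x=3: -9; x=4: 33; x=5: 75; x=6: 106; x=7: 131; x=8: 137; x=9: 115.
Profit is maximized at x = 8. AVC there is 151/8 = $18.88 ≤ P, so producing beats shutting down (which would give -$72).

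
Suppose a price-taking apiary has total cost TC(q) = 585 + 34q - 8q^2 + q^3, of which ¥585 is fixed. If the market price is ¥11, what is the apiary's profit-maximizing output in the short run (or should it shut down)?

Shut down

Variable cost is VC = 34q - 8q^2 + q^3, so AVC = VC/q = 34 - 8q + q^2 and MC = dTC/dq = 34 - 16q + 3q^2.
AVC is minimized where dAVC/dq = -8 + 2q = 0, at q = 4; min AVC = 34 - 8·4 + 4^2 = ¥18.
Since P = ¥11 < min AVC = ¥18, price fails to cover variable cost at any output.
Best response: produce nothing and absorb the ¥585 fixed cost.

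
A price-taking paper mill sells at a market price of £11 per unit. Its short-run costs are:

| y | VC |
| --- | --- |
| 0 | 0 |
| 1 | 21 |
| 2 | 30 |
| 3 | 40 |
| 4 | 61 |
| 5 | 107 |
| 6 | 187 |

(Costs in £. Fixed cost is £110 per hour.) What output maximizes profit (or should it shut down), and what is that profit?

Compute π = P·y − TC at each output: y=0: -110; y=1: -120; y=2: -118; y=3: -117; y=4: -127; y=5: -162; y=6: -231.
Profit is highest at y = 0. Equivalently, the lowest AVC in the table is 40/3 ≈ £13.33 at y = 3, and P = £11 falls below it — price never covers variable cost, so the firm shuts down and loses only its fixed cost.

y = 0 (shut down); profit = -£110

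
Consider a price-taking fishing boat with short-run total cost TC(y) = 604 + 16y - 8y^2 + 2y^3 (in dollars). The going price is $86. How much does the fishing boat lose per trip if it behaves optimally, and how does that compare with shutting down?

Profit = -$304 at y = 5

AVC = 16 - 8y + 2y^2; min AVC = $8 at y = 2. Since P = $86 ≥ min AVC, the firm produces.
With MC = 16 - 16y + 6y^2, P = MC on the upward-sloping part at y* = 5.
TR = 86·5 = 430. TC = 604 + 130 = 734. Profit = 430 − 734 = -$304.
Shutting down would mean losing the fixed cost of $604, so operating at a loss of $304 is better by $300.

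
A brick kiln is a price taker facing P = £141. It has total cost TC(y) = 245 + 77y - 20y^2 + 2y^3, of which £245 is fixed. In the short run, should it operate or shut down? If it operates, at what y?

Strip out fixed cost: VC = 77y - 20y^2 + 2y^3. Then AVC = 77 - 20y + 2y^2 and MC = 77 - 40y + 6y^2.
AVC hits its minimum where MC = AVC, at y = 5, giving min AVC = 77 - 20·5 + 2·5^2 = £27.
P = £141 exceeds min AVC = £27, so the firm stays open.
P = MC gives -64 - 40y + 6y^2 = 0, with roots -4/3 and 8. Take the larger (rising MC): y* = 8.
Check: AVC at y = 8 is £45 ≤ P, so revenue covers variable cost.
Profit = P·y − TC = 141·8 − 605 = £523.

Produce at y = 8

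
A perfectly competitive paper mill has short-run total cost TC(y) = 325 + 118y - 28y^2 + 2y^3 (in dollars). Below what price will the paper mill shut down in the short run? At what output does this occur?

$20 per unit, at y = 7

The shutdown price is the minimum of AVC. VC = 118y - 28y^2 + 2y^3, so AVC = 118 - 28y + 2y^2.
At the minimum of AVC, MC = AVC. MC = 118 - 56y + 6y^2; setting MC = AVC gives 4y^2 - 28y = 0, so y = 7. min AVC = 20.
The firm shuts down for any P below $20.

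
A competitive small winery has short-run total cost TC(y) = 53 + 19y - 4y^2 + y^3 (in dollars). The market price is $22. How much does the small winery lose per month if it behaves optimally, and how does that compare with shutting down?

AVC = 19 - 4y + y^2 has its minimum $15 at y = 2; price $22 clears that bar, so the firm operates.
MC = 19 - 8y + 3y^2. Setting P = MC and taking the root on the rising branch gives y* = 3.
TR = 22·3 = 66. TC = 53 + 48 = 101. Profit = 66 − 101 = -$35.
That loss of $35 beats the $53 the firm would lose by shutting down; producing recovers $18 of fixed cost.

Profit = -$35 at y = 3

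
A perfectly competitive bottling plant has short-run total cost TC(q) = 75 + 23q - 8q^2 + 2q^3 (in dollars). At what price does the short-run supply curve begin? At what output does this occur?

$15 per unit, at q = 2

Short-run supply begins at min AVC. From VC = 23q - 8q^2 + 2q^3, AVC = 23 - 8q + 2q^2.
At the minimum of AVC, MC = AVC. MC = 23 - 16q + 6q^2; setting MC = AVC gives 4q^2 - 8q = 0, so q = 2. min AVC = 15.
So the shutdown price is $15.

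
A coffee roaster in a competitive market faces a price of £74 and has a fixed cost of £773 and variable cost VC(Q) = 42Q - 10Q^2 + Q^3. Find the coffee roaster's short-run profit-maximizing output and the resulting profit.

AVC = 42 - 10Q + Q^2 has its minimum £17 at Q = 5; price £74 clears that bar, so the firm operates.
MC = 42 - 20Q + 3Q^2. Setting P = MC and taking the root on the rising branch gives Q* = 8.
TR = 74·8 = 592. TC = 773 + 208 = 981. Profit = 592 − 981 = -£389.
That loss of £389 beats the £773 the firm would lose by shutting down; producing recovers £384 of fixed cost.

Profit = -£389 at Q = 8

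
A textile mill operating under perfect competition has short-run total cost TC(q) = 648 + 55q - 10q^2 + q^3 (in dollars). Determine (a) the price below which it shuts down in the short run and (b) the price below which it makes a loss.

AVC = 55 - 10q + q^2; minimized at q = 5, giving min AVC = $30. That is the shutdown price.
ATC = 648/q + 55 - 10q + q^2. Setting dATC/dq = −648/q^2 − 10 + 2q = 0 gives q = 9 (since 2·9^3 − 10·9^2 = 648).
min ATC = 648/9 + 55 − 10·9 + 9^2 = $118. That is the break-even price.
Between these two prices the firm operates at a loss; above $118 it earns a profit.

Shutdown price = $30; break-even price = $118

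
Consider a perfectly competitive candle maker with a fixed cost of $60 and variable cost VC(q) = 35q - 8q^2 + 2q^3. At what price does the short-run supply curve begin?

Short-run supply begins at min AVC. From VC = 35q - 8q^2 + 2q^3, AVC = 35 - 8q + 2q^2.
At the minimum of AVC, MC = AVC. MC = 35 - 16q + 6q^2; setting MC = AVC gives 4q^2 - 8q = 0, so q = 2. min AVC = 27.
The firm shuts down for any P below $27.

$27 per unit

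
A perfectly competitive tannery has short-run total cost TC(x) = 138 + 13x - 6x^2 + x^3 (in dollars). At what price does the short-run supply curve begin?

The shutdown price is the minimum of AVC. VC = 13x - 6x^2 + x^3, so AVC = 13 - 6x + x^2.
dAVC/dx = -6 + 2x = 0 gives x = 3. min AVC = 13 - 6·3 + 3^2 = 4.
For P < $4 the firm produces nothing.

$4 per unit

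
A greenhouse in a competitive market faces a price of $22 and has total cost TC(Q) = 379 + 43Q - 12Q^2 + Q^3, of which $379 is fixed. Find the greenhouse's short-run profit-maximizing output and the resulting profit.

AVC = 43 - 12Q + Q^2; min AVC = $7 at Q = 6. Since P = $22 ≥ min AVC, the firm produces.
With MC = 43 - 24Q + 3Q^2, P = MC on the upward-sloping part at Q* = 7.
TR = 22·7 = 154. TC = 379 + 56 = 435. Profit = 154 − 435 = -$281.
That loss of $281 beats the $379 the firm would lose by shutting down; producing recovers $98 of fixed cost.

Profit = -$281 at Q = 7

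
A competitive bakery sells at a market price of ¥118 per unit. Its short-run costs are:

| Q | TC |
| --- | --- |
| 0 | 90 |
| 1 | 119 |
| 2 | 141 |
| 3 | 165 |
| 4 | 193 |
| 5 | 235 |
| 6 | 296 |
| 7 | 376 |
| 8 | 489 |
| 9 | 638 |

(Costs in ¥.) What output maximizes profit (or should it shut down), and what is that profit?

Q = 8; profit = ¥455

Profit at each row (π = 118Q − TC): Q=0: -90; Q=1: -1; Q=2: 95; Q=3: 189; Q=4: 279; Q=5: 355; Q=6: 412; Q=7: 450; Q=8: 455; Q=9: 424.
Profit is maximized at Q = 8. AVC there is 399/8 = ¥49.88 ≤ P, so producing beats shutting down (which would give -¥90).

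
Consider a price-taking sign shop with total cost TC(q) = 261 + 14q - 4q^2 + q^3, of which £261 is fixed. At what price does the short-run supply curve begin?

£10 per unit

The firm shuts down when price falls below the minimum of average variable cost. AVC = VC/q = 14 - 4q + q^2.
dAVC/dq = -4 + 2q = 0 gives q = 2. min AVC = 14 - 4·2 + 2^2 = 10.
So the shutdown price is £10.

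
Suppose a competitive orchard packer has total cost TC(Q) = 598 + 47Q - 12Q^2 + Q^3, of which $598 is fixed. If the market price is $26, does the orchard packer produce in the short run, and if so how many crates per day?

Produce at Q = 7

From TC, MC = TC'(Q) = 47 - 24Q + 3Q^2 and AVC = VC/Q = 47 - 12Q + Q^2.
The AVC parabola has its vertex at Q = 12/2 = 6, where AVC = 47 - 12·6 + 6^2 = $11.
P = $26 exceeds min AVC = $11, so the firm stays open.
Solving P = MC: 21 - 24Q + 3Q^2 = 0 ⇒ Q = 1 or 7. On the upward-sloping branch, Q* = 7.
Check: AVC at Q = 7 is $12 ≤ P, so revenue covers variable cost.
Profit = P·Q − TC = 26·7 − 682 = -$500, a loss, but smaller than the $598 fixed cost the firm would lose by shutting down.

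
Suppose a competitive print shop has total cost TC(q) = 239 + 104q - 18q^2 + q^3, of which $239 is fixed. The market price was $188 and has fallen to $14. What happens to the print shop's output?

AVC = 104 - 18q + q^2, minimized at q = 9 where min AVC = $23. MC = 104 - 36q + 3q^2.
At P = $188 ≥ min AVC, set P = MC on the rising branch: q = 14.
At P = $14 < min AVC = $23, price no longer covers variable cost at any output, so the firm shuts down: q = 0.

Output falls from 14 to 0 (the firm shuts down)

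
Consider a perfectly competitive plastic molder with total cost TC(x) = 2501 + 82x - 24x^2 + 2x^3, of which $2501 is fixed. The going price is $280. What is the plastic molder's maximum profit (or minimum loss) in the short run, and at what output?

AVC = 82 - 24x + 2x^2 has its minimum $10 at x = 6; price $280 clears that bar, so the firm operates.
With MC = 82 - 48x + 6x^2, P = MC on the upward-sloping part at x* = 11.
TR = 280·11 = 3080. TC = 2501 + 660 = 3161. Profit = 3080 − 3161 = -$81.
By producing, the firm covers all variable cost plus $2420 of fixed cost; shutting down would lose the full $2501.

Profit = -$81 at x = 11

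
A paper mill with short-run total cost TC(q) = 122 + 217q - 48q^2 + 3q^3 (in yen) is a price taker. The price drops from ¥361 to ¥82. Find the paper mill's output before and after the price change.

Output falls from 12 to 9

MC = 217 - 96q + 9q^2; the shutdown threshold is min AVC = ¥25 (at q = 8).
With P = ¥361 above the shutdown price, P = MC gives q = 12.
At P = ¥82 ≥ min AVC, set P = MC: q = 9. The firm stays open but cuts output.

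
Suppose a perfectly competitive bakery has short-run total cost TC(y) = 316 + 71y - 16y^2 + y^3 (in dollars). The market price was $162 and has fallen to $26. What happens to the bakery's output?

AVC = 71 - 16y + y^2, minimized at y = 8 where min AVC = $7. MC = 71 - 32y + 3y^2.
At P = $162 ≥ min AVC, set P = MC on the rising branch: y = 13.
At P = $26 ≥ min AVC, set P = MC: y = 9. The firm stays open but cuts output.

Output falls from 13 to 9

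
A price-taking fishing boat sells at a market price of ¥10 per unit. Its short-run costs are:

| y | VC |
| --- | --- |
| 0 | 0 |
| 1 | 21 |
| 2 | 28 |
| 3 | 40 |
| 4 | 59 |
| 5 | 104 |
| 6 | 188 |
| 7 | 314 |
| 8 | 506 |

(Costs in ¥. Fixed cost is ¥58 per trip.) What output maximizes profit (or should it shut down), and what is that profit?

y = 0 (shut down); profit = -¥58

Profit at each row (π = 10y − TC): y=0: -58; y=1: -69; y=2: -66; y=3: -68; y=4: -77; y=5: -112; y=6: -186; y=7: -302; y=8: -484.
Profit is highest at y = 0. Equivalently, the lowest AVC in the table is 40/3 ≈ ¥13.33 at y = 3, and P = ¥10 falls below it — price never covers variable cost, so the firm shuts down and loses only its fixed cost.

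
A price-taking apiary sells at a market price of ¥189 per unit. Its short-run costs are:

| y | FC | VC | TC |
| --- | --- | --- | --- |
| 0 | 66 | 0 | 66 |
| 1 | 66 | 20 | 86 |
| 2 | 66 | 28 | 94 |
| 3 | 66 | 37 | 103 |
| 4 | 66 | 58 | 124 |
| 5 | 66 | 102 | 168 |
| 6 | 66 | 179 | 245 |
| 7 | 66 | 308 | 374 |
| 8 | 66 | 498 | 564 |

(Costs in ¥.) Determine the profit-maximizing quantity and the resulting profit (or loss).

y = 7; profit = ¥949

Tabulate TR − TC: y=0: -66; y=1: 103; y=2: 284; y=3: 464; y=4: 632; y=5: 777; y=6: 889; y=7: 949; y=8: 948.
Profit is maximized at y = 7. AVC there is 308/7 = ¥44 ≤ P, so producing beats shutting down (which would give -¥66).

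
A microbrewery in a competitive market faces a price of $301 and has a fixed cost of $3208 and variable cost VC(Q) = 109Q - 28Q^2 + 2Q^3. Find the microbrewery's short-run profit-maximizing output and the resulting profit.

AVC = 109 - 28Q + 2Q^2 has its minimum $11 at Q = 7; price $301 clears that bar, so the firm operates.
MC = 109 - 56Q + 6Q^2. Setting P = MC and taking the root on the rising branch gives Q* = 12.
TR = 301·12 = 3612. TC = 3208 + 732 = 3940. Profit = 3612 − 3940 = -$328.
Shutting down would mean losing the fixed cost of $3208, so operating at a loss of $328 is better by $2880.

Profit = -$328 at Q = 12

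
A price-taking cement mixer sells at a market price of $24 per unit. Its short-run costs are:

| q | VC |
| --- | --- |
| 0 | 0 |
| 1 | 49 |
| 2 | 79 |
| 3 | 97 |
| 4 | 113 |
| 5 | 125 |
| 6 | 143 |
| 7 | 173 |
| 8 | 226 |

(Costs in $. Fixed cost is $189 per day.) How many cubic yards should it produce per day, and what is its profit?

Profit at each row (π = 24q − TC): q=0: -189; q=1: -214; q=2: -220; q=3: -214; q=4: -206; q=5: -194; q=6: -188; q=7: -194; q=8: -223.
Profit is maximized at q = 6. AVC there is 143/6 = $23.83 ≤ P, so producing beats shutting down (which would give -$189).

q = 6; profit = -$188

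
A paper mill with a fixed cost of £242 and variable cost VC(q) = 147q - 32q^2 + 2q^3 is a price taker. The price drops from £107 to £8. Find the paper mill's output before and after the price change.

MC = 147 - 64q + 6q^2; the shutdown threshold is min AVC = £19 (at q = 8).
At P = £107 ≥ min AVC, set P = MC on the rising branch: q = 10.
At P = £8 < min AVC = £19, price no longer covers variable cost at any output, so the firm shuts down: q = 0.

Output falls from 10 to 0 (the firm shuts down)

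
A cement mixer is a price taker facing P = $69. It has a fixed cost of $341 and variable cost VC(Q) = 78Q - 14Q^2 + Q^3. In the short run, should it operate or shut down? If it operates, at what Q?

Produce at Q = 9

From TC, MC = TC'(Q) = 78 - 28Q + 3Q^2 and AVC = VC/Q = 78 - 14Q + Q^2.
AVC is minimized where dAVC/dQ = -14 + 2Q = 0, at Q = 7; min AVC = 78 - 14·7 + 7^2 = $29.
Because $69 ≥ $29, revenue can cover variable cost; the firm operates.
Solving P = MC: 9 - 28Q + 3Q^2 = 0 ⇒ Q = 1/3 or 9. On the upward-sloping branch, Q* = 9.
Check: AVC at Q = 9 is $33 ≤ P, so revenue covers variable cost.
Profit = P·Q − TC = 69·9 − 638 = -$17, a loss, but smaller than the $341 fixed cost the firm would lose by shutting down.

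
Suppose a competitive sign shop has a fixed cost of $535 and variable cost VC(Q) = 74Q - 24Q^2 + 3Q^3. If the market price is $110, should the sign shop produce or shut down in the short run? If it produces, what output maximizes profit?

Produce at Q = 6

From TC, MC = TC'(Q) = 74 - 48Q + 9Q^2 and AVC = VC/Q = 74 - 24Q + 3Q^2.
AVC is minimized where dAVC/dQ = -24 + 6Q = 0, at Q = 4; min AVC = 74 - 24·4 + 3·4^2 = $26.
Because $110 ≥ $26, revenue can cover variable cost; the firm operates.
P = MC gives -36 - 48Q + 9Q^2 = 0, with roots -2/3 and 6. Take the larger (rising MC): Q* = 6.
Check: AVC at Q = 6 is $38 ≤ P, so revenue covers variable cost.
Profit = P·Q − TC = 110·6 − 763 = -$103, a loss, but smaller than the $535 fixed cost the firm would lose by shutting down.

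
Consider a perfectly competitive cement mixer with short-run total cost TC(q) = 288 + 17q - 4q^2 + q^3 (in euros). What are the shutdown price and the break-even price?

Shutdown price = €13; break-even price = €77

AVC = 17 - 4q + q^2; minimized at q = 2, giving min AVC = €13. That is the shutdown price.
ATC = 288/q + 17 - 4q + q^2. Setting dATC/dq = −288/q^2 − 4 + 2q = 0 gives q = 6 (since 2·6^3 − 4·6^2 = 288).
min ATC = 288/6 + 17 − 4·6 + 6^2 = €77. That is the break-even price.
Between these two prices the firm operates at a loss; above €77 it earns a profit.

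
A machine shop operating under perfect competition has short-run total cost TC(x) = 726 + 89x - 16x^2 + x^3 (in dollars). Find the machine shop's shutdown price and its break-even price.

Shutdown price = $25; break-even price = $100

Shutdown price = min AVC. AVC = 89 - 16x + x^2, with vertex at x = 8 and minimum $25.
ATC = 726/x + 89 - 16x + x^2. Setting dATC/dx = −726/x^2 − 16 + 2x = 0 gives x = 11 (since 2·11^3 − 16·11^2 = 726).
min ATC = 726/11 + 89 − 16·11 + 11^2 = $100. That is the break-even price.
For $25 ≤ P < $100 the firm produces at a loss; below $25 it shuts down.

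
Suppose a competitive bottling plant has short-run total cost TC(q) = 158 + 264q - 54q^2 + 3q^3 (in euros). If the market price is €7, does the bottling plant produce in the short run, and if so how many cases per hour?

Shut down

From TC, MC = TC'(q) = 264 - 108q + 9q^2 and AVC = VC/q = 264 - 54q + 3q^2.
AVC is minimized where dAVC/dq = -54 + 6q = 0, at q = 9; min AVC = 264 - 54·9 + 3·9^2 = €21.
P = €7 lies below min AVC = €21; no output level covers variable cost.
Best response: produce nothing and absorb the €158 fixed cost.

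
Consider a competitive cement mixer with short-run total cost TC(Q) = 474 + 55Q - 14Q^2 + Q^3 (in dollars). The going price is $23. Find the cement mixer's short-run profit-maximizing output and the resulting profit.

AVC = 55 - 14Q + Q^2; min AVC = $6 at Q = 7. Since P = $23 ≥ min AVC, the firm produces.
MC = 55 - 28Q + 3Q^2. Setting P = MC and taking the root on the rising branch gives Q* = 8.
TR = 23·8 = 184. TC = 474 + 56 = 530. Profit = 184 − 530 = -$346.
Shutting down would mean losing the fixed cost of $474, so operating at a loss of $346 is better by $128.

Profit = -$346 at Q = 8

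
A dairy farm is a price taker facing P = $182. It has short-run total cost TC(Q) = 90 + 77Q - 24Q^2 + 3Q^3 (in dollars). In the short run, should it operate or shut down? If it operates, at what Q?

Produce at Q = 7

Variable cost is VC = 77Q - 24Q^2 + 3Q^3, so AVC = VC/Q = 77 - 24Q + 3Q^2 and MC = dTC/dQ = 77 - 48Q + 9Q^2.
AVC hits its minimum where MC = AVC, at Q = 4, giving min AVC = 77 - 24·4 + 3·4^2 = $29.
Because $182 ≥ $29, revenue can cover variable cost; the firm operates.
P = MC gives -105 - 48Q + 9Q^2 = 0, with roots -5/3 and 7. Take the larger (rising MC): Q* = 7.
Check: AVC at Q = 7 is $56 ≤ P, so revenue covers variable cost.
Profit = P·Q − TC = 182·7 − 482 = $792.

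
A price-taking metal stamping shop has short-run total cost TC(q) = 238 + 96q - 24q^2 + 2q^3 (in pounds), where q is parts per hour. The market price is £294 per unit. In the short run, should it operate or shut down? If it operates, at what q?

Variable cost is VC = 96q - 24q^2 + 2q^3, so AVC = VC/q = 96 - 24q + 2q^2 and MC = dTC/dq = 96 - 48q + 6q^2.
The AVC parabola has its vertex at q = 24/4 = 6, where AVC = 96 - 24·6 + 2·6^2 = £24.
Since P = £294 ≥ min AVC = £24, price covers variable cost and the firm should produce.
Solving P = MC: -198 - 48q + 6q^2 = 0 ⇒ q = -3 or 11. On the upward-sloping branch, q* = 11.
Check: AVC at q = 11 is £74 ≤ P, so revenue covers variable cost.
Profit = P·q − TC = 294·11 − 1052 = £2182.

Produce at q = 11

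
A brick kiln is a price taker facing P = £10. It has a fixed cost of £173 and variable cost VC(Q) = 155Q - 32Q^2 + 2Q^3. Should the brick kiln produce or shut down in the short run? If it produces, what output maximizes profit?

Shut down

From TC, MC = TC'(Q) = 155 - 64Q + 6Q^2 and AVC = VC/Q = 155 - 32Q + 2Q^2.
The AVC parabola has its vertex at Q = 32/4 = 8, where AVC = 155 - 32·8 + 2·8^2 = £27.
Since P = £10 < min AVC = £27, price fails to cover variable cost at any output.
The firm minimizes its loss by shutting down and losing only its fixed cost of £173.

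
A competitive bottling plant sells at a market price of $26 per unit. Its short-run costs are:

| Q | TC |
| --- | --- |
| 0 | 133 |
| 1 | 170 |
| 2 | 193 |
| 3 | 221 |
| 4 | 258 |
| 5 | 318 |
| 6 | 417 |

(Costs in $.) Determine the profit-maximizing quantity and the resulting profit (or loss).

Q = 0 (shut down); profit = -$133

Tabulate TR − TC: Q=0: -133; Q=1: -144; Q=2: -141; Q=3: -143; Q=4: -154; Q=5: -188; Q=6: -261.
Profit is highest at Q = 0. Equivalently, the lowest AVC in the table is 88/3 ≈ $29.33 at Q = 3, and P = $26 falls below it — price never covers variable cost, so the firm shuts down and loses only its fixed cost.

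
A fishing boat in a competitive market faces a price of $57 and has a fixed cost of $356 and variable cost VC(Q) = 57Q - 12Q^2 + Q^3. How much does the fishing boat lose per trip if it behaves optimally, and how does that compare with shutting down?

Profit = -$100 at Q = 8

AVC = 57 - 12Q + Q^2; min AVC = $21 at Q = 6. Since P = $57 ≥ min AVC, the firm produces.
With MC = 57 - 24Q + 3Q^2, P = MC on the upward-sloping part at Q* = 8.
TR = 57·8 = 456. TC = 356 + 200 = 556. Profit = 456 − 556 = -$100.
By producing, the firm covers all variable cost plus $256 of fixed cost; shutting down would lose the full $356.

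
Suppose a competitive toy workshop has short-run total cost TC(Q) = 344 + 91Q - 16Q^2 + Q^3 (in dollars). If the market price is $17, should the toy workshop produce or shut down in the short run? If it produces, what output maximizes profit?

From TC, MC = TC'(Q) = 91 - 32Q + 3Q^2 and AVC = VC/Q = 91 - 16Q + Q^2.
The AVC parabola has its vertex at Q = 16/2 = 8, where AVC = 91 - 16·8 + 8^2 = $27.
P = $17 lies below min AVC = $27; no output level covers variable cost.
Best response: produce nothing and absorb the $344 fixed cost.

Shut down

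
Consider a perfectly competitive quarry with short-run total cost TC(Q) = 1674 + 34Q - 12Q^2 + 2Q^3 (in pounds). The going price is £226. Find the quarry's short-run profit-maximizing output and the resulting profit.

Profit = -£394 at Q = 8

AVC = 34 - 12Q + 2Q^2 has its minimum £16 at Q = 3; price £226 clears that bar, so the firm operates.
With MC = 34 - 24Q + 6Q^2, P = MC on the upward-sloping part at Q* = 8.
TR = 226·8 = 1808. TC = 1674 + 528 = 2202. Profit = 1808 − 2202 = -£394.
By producing, the firm covers all variable cost plus £1280 of fixed cost; shutting down would lose the full £1674.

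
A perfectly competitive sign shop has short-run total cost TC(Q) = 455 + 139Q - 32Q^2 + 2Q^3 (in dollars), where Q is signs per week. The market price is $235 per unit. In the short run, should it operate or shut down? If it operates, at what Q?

Produce at Q = 12

Strip out fixed cost: VC = 139Q - 32Q^2 + 2Q^3. Then AVC = 139 - 32Q + 2Q^2 and MC = 139 - 64Q + 6Q^2.
AVC is minimized where dAVC/dQ = -32 + 4Q = 0, at Q = 8; min AVC = 139 - 32·8 + 2·8^2 = $11.
P = $235 exceeds min AVC = $11, so the firm stays open.
Solving P = MC: -96 - 64Q + 6Q^2 = 0 ⇒ Q = -4/3 or 12. On the upward-sloping branch, Q* = 12.
Check: AVC at Q = 12 is $43 ≤ P, so revenue covers variable cost.
Profit = P·Q − TC = 235·12 − 971 = $1849.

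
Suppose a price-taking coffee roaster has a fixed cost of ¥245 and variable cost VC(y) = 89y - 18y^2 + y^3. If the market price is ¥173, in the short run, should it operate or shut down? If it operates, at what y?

Produce at y = 14

Variable cost is VC = 89y - 18y^2 + y^3, so AVC = VC/y = 89 - 18y + y^2 and MC = dTC/dy = 89 - 36y + 3y^2.
AVC is minimized where dAVC/dy = -18 + 2y = 0, at y = 9; min AVC = 89 - 18·9 + 9^2 = ¥8.
P = ¥173 exceeds min AVC = ¥8, so the firm stays open.
P = MC gives -84 - 36y + 3y^2 = 0, with roots -2 and 14. Take the larger (rising MC): y* = 14.
Check: AVC at y = 14 is ¥33 ≤ P, so revenue covers variable cost.
Profit = P·y − TC = 173·14 − 707 = ¥1715.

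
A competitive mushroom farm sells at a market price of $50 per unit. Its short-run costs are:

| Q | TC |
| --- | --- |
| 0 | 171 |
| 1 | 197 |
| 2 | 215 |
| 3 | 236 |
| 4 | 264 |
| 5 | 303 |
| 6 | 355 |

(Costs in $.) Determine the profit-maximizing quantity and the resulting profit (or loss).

Q = 5; profit = -$53

Tabulate TR − TC: Q=0: -171; Q=1: -147; Q=2: -115; Q=3: -86; Q=4: -64; Q=5: -53; Q=6: -55.
Profit is maximized at Q = 5. AVC there is 132/5 = $26.40 ≤ P, so producing beats shutting down (which would give -$171).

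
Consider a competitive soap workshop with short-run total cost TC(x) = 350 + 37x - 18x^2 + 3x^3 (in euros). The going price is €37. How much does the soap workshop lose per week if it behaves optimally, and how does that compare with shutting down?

AVC = 37 - 18x + 3x^2 has its minimum €10 at x = 3; price €37 clears that bar, so the firm operates.
With MC = 37 - 36x + 9x^2, P = MC on the upward-sloping part at x* = 4.
TR = 37·4 = 148. TC = 350 + 52 = 402. Profit = 148 − 402 = -€254.
Shutting down would mean losing the fixed cost of €350, so operating at a loss of €254 is better by €96.

Profit = -€254 at x = 4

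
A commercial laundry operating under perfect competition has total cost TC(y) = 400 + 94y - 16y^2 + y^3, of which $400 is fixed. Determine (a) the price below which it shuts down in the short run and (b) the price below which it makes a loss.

Shutdown price = $30; break-even price = $74

Shutdown price = min AVC. AVC = 94 - 16y + y^2, with vertex at y = 8 and minimum $30.
ATC = 400/y + 94 - 16y + y^2. Setting dATC/dy = −400/y^2 − 16 + 2y = 0 gives y = 10 (since 2·10^3 − 16·10^2 = 400).
min ATC = 400/10 + 94 − 16·10 + 10^2 = $74. That is the break-even price.
For $30 ≤ P < $74 the firm produces at a loss; below $30 it shuts down.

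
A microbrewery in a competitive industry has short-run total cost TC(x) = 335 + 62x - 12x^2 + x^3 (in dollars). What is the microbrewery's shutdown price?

$26 per unit

The firm shuts down when price falls below the minimum of average variable cost. AVC = VC/x = 62 - 12x + x^2.
dAVC/dx = -12 + 2x = 0 gives x = 6. min AVC = 62 - 12·6 + 6^2 = 26.
So the shutdown price is $26.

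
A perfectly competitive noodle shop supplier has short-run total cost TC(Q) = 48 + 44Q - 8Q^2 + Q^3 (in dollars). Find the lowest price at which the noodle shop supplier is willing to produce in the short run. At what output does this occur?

The firm shuts down when price falls below the minimum of average variable cost. AVC = VC/Q = 44 - 8Q + Q^2.
At the minimum of AVC, MC = AVC. MC = 44 - 16Q + 3Q^2; setting MC = AVC gives 2Q^2 - 8Q = 0, so Q = 4. min AVC = 28.
So the shutdown price is $28.

$28 per unit, at Q = 4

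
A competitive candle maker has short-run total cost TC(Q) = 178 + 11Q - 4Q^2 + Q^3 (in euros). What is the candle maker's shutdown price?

The shutdown price is the minimum of AVC. VC = 11Q - 4Q^2 + Q^3, so AVC = 11 - 4Q + Q^2.
At the minimum of AVC, MC = AVC. MC = 11 - 8Q + 3Q^2; setting MC = AVC gives 2Q^2 - 4Q = 0, so Q = 2. min AVC = 7.
For P < €7 the firm produces nothing.

€7 per unit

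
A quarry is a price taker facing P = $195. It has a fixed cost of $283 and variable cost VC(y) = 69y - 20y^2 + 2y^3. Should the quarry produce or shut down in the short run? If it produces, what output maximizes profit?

From TC, MC = TC'(y) = 69 - 40y + 6y^2 and AVC = VC/y = 69 - 20y + 2y^2.
AVC is minimized where dAVC/dy = -20 + 4y = 0, at y = 5; min AVC = 69 - 20·5 + 2·5^2 = $19.
Since P = $195 ≥ min AVC = $19, price covers variable cost and the firm should produce.
Solving P = MC: -126 - 40y + 6y^2 = 0 ⇒ y = -7/3 or 9. On the upward-sloping branch, y* = 9.
Check: AVC at y = 9 is $51 ≤ P, so revenue covers variable cost.
Profit = P·y − TC = 195·9 − 742 = $1013.

Produce at y = 9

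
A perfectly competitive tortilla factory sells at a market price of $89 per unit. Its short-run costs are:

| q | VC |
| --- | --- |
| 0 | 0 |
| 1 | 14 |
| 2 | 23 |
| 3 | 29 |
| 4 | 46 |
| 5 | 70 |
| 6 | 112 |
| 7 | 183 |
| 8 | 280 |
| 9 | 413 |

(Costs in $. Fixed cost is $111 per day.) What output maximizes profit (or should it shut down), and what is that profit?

Tabulate TR − TC: q=0: -111; q=1: -36; q=2: 44; q=3: 127; q=4: 199; q=5: 264; q=6: 311; q=7: 329; q=8: 321; q=9: 277.
Profit is maximized at q = 7. AVC there is 183/7 = $26.14 ≤ P, so producing beats shutting down (which would give -$111).

q = 7; profit = $329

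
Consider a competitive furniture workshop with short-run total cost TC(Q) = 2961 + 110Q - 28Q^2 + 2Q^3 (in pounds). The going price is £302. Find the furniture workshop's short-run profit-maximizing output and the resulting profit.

AVC = 110 - 28Q + 2Q^2 has its minimum £12 at Q = 7; price £302 clears that bar, so the firm operates.
With MC = 110 - 56Q + 6Q^2, P = MC on the upward-sloping part at Q* = 12.
TR = 302·12 = 3624. TC = 2961 + 744 = 3705. Profit = 3624 − 3705 = -£81.
That loss of £81 beats the £2961 the firm would lose by shutting down; producing recovers £2880 of fixed cost.

Profit = -£81 at Q = 12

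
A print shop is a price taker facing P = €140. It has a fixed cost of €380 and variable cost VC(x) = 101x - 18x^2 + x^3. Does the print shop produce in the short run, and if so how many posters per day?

Variable cost is VC = 101x - 18x^2 + x^3, so AVC = VC/x = 101 - 18x + x^2 and MC = dTC/dx = 101 - 36x + 3x^2.
AVC hits its minimum where MC = AVC, at x = 9, giving min AVC = 101 - 18·9 + 9^2 = €20.
P = €140 exceeds min AVC = €20, so the firm stays open.
P = MC gives -39 - 36x + 3x^2 = 0, with roots -1 and 13. Take the larger (rising MC): x* = 13.
Check: AVC at x = 13 is €36 ≤ P, so revenue covers variable cost.
Profit = P·x − TC = 140·13 − 848 = €972.

Produce at x = 13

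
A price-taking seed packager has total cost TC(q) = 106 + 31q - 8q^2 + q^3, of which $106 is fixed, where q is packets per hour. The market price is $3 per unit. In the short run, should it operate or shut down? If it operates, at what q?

Variable cost is VC = 31q - 8q^2 + q^3, so AVC = VC/q = 31 - 8q + q^2 and MC = dTC/dq = 31 - 16q + 3q^2.
AVC hits its minimum where MC = AVC, at q = 4, giving min AVC = 31 - 8·4 + 4^2 = $15.
With P < min AVC ($3 < $15), every unit sold adds to the loss.
Best response: produce nothing and absorb the $106 fixed cost.

Shut down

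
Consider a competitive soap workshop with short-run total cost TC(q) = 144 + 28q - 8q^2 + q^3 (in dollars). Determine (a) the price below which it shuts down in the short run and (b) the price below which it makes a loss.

Shutdown price = $12; break-even price = $40

Shutdown price = min AVC. AVC = 28 - 8q + q^2, with vertex at q = 4 and minimum $12.
ATC = 144/q + 28 - 8q + q^2. Setting dATC/dq = −144/q^2 − 8 + 2q = 0 gives q = 6 (since 2·6^3 − 8·6^2 = 144).
min ATC = 144/6 + 28 − 8·6 + 6^2 = $40. That is the break-even price.
Between these two prices the firm operates at a loss; above $40 it earns a profit.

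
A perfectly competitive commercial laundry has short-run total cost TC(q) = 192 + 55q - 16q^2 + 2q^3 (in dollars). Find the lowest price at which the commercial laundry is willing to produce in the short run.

The firm shuts down when price falls below the minimum of average variable cost. AVC = VC/q = 55 - 16q + 2q^2.
At the minimum of AVC, MC = AVC. MC = 55 - 32q + 6q^2; setting MC = AVC gives 4q^2 - 16q = 0, so q = 4. min AVC = 23.
For P < $23 the firm produces nothing.

$23 per unit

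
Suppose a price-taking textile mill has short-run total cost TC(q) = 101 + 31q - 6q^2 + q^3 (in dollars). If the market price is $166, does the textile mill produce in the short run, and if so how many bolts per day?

Strip out fixed cost: VC = 31q - 6q^2 + q^3. Then AVC = 31 - 6q + q^2 and MC = 31 - 12q + 3q^2.
AVC hits its minimum where MC = AVC, at q = 3, giving min AVC = 31 - 6·3 + 3^2 = $22.
P = $166 exceeds min AVC = $22, so the firm stays open.
P = MC gives -135 - 12q + 3q^2 = 0, with roots -5 and 9. Take the larger (rising MC): q* = 9.
Check: AVC at q = 9 is $58 ≤ P, so revenue covers variable cost.
Profit = P·q − TC = 166·9 − 623 = $871.

Produce at q = 9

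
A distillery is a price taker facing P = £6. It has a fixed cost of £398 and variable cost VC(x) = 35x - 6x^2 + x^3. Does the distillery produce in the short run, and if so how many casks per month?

From TC, MC = TC'(x) = 35 - 12x + 3x^2 and AVC = VC/x = 35 - 6x + x^2.
AVC hits its minimum where MC = AVC, at x = 3, giving min AVC = 35 - 6·3 + 3^2 = £26.
Since P = £6 < min AVC = £26, price fails to cover variable cost at any output.
Shutting down limits the loss to fixed cost, £398.

Shut down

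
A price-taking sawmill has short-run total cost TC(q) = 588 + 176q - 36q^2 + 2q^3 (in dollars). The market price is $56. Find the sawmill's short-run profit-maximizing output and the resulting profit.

Profit = -$188 at q = 10

AVC = 176 - 36q + 2q^2 has its minimum $14 at q = 9; price $56 clears that bar, so the firm operates.
With MC = 176 - 72q + 6q^2, P = MC on the upward-sloping part at q* = 10.
TR = 56·10 = 560. TC = 588 + 160 = 748. Profit = 560 − 748 = -$188.
Shutting down would mean losing the fixed cost of $588, so operating at a loss of $188 is better by $400.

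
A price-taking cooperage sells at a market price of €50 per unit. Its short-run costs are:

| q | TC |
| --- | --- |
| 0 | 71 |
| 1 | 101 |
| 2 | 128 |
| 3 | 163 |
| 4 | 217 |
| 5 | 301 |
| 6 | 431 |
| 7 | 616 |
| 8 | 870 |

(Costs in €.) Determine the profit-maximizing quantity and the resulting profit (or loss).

q = 3; profit = -€13

Tabulate TR − TC: q=0: -71; q=1: -51; q=2: -28; q=3: -13; q=4: -17; q=5: -51; q=6: -131; q=7: -266; q=8: -470.
Profit is maximized at q = 3. AVC there is 92/3 = €30.67 ≤ P, so producing beats shutting down (which would give -€71).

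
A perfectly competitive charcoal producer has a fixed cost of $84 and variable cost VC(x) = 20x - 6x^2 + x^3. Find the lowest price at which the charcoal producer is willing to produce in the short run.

The shutdown price is the minimum of AVC. VC = 20x - 6x^2 + x^3, so AVC = 20 - 6x + x^2.
dAVC/dx = -6 + 2x = 0 gives x = 3. min AVC = 20 - 6·3 + 3^2 = 11.
For P < $11 the firm produces nothing.

$11 per unit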